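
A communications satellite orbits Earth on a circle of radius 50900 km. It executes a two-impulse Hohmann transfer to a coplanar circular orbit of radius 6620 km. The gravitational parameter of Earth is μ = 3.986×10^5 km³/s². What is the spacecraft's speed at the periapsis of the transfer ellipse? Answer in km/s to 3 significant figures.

v = 10.3 km/s

Transfer-ellipse semi-major axis a_t = (r₁ + r₂)/2 = (50900 + 6620)/2 = 28760 km.
The periapsis of the transfer ellipse is at r = 6620 km.
Applying v² = μ(2/r − 1/a_t): v = 10.32 km/s.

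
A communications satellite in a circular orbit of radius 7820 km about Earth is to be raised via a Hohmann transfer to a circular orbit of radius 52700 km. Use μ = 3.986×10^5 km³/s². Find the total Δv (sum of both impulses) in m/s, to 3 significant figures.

Semi-major axis of the transfer orbit: a_t = (7820 + 52700)/2 = 30260 km.
At r₁ the circular-orbit speed is v₁ = √(μ/r₁) = 7.13946 km/s.
Transfer-orbit speed at r₁ (vis-viva): v_p = √[μ(2/r₁ − 1/a_t)] = 9.42185 km/s.
First burn Δv₁ = |v_p − v₁| = 2.282390 km/s.
Circular speed at r₂: v₂ = √(μ/r₂) = 2.750194 km/s.
Transfer-orbit speed at r₂: v_a = √[μ(2/r₂ − 1/a_t)] = 1.398081 km/s.
Second burn Δv₂ = |v₂ − v_a| = 1.352113 km/s.
Total Δv = Δv₁ + Δv₂ = 3.635 km/s.

Δv = 3630 m/s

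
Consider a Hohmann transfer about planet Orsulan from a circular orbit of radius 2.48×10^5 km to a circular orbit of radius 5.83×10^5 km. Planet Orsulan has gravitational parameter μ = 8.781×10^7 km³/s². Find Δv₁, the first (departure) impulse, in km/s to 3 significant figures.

Δv₁ = 3.47 km/s

Semi-major axis of the transfer orbit: a_t = (2.480×10^5 + 5.830×10^5)/2 = 4.155×10^5 km.
Circular speed at r = 2.480×10^5 km: v_c = √(μ/r) = 18.817 km/s.
Vis-viva on the transfer ellipse at r = 2.480×10^5 km gives v_t = √[μ(2/r − 1/a_t)] = 22.289 km/s.
Δv₁ = |v_t − v_c| = |22.289 − 18.817| = 3.472 km/s.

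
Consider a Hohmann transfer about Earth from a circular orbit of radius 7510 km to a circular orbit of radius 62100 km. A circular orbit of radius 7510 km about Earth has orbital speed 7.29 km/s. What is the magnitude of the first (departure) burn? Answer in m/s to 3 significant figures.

From the circular-orbit relation v² = μ/r at r = 7510 km: μ = v²r = (7.29)² × 7510 = 3.99112×10^5 km³/s².
Transfer-ellipse semi-major axis a_t = (r₁ + r₂)/2 = (7510 + 62100)/2 = 34805 km.
Circular speed at r = 7510 km: v_c = √(μ/r) = 7.290 km/s.
Vis-viva on the transfer ellipse at r = 7510 km gives v_t = √[μ(2/r − 1/a_t)] = 9.738 km/s.
Δv₁ = |v_t − v_c| = |9.738 − 7.290| = 2.448 km/s.

Δv₁ = 2450 m/s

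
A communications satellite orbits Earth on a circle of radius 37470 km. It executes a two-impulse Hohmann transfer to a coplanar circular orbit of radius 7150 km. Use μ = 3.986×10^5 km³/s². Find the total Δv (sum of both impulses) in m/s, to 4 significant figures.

Transfer-ellipse semi-major axis a_t = (r₁ + r₂)/2 = (37470 + 7150)/2 = 22310 km.
At r₁ the circular-orbit speed is v₁ = √(μ/r₁) = 3.2616 km/s.
Transfer-orbit speed at r₁ (vis-viva): v_a = √[μ(2/r₁ − 1/a_t)] = 1.8464 km/s.
First burn Δv₁ = |v_a − v₁| = 1.415 km/s.
At r₂, v₂ = √(μ/r₂) = 7.466 km/s.
Transfer-orbit speed at r₂: v_p = √[μ(2/r₂ − 1/a_t)] = 9.676 km/s.
Second burn Δv₂ = |v₂ − v_p| = 2.210 km/s.
Total Δv = Δv₁ + Δv₂ = 3.625 km/s.

Δv = 3625 m/s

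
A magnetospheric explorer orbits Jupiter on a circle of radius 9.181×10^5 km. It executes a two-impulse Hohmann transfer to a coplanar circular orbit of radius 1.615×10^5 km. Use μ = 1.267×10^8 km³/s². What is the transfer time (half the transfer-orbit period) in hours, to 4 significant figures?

t = 30.75 hours

Semi-major axis of the transfer orbit: a_t = (9.181×10^5 + 1.615×10^5)/2 = 5.398×10^5 km.
Half the transfer-orbit period gives t = π√(a_t³/μ) = 1.107×10^5 s.
Converting: 1.107×10^5 s ÷ 3600 s/hour = 30.75 hours.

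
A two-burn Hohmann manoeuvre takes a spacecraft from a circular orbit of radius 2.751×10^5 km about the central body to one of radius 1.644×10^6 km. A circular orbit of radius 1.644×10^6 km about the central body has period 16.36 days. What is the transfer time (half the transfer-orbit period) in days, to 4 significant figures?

From Kepler's third law T² = 4π²r³/μ at r = 1.644×10^6 km, T = 16.36 days = 16.36 × 86400 s = 1.413504×10^6 s: μ = 4π²r³/T² = 8.77953×10^7 km³/s².
Transfer-ellipse semi-major axis a_t = (r₁ + r₂)/2 = (2.751×10^5 + 1.644×10^6)/2 = 9.5955×10^5 km.
Transfer time t = π√(a_t³/μ) = π√((9.5955×10^5)³ / 8.77953×10^7) = 3.1515×10^5 s.
Converting: 3.1515×10^5 s ÷ 86400 s/day = 3.648 days.

t = 3.648 days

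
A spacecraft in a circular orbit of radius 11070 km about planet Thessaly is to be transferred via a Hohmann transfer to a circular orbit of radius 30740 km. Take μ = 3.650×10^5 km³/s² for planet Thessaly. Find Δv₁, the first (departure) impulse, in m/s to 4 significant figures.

Semi-major axis of the transfer orbit: a_t = (11070 + 30740)/2 = 20905 km.
Circular speed at r = 11070 km: v_c = √(μ/r) = 5.742 km/s.
Transfer-orbit speed at the same r (vis-viva, a = a_t): v_t = √[μ(2/r − 1/a_t)] = 6.963 km/s.
Δv₁ = |v_t − v_c| = |6.963 − 5.742| = 1.221 km/s.

Δv₁ = 1221 m/s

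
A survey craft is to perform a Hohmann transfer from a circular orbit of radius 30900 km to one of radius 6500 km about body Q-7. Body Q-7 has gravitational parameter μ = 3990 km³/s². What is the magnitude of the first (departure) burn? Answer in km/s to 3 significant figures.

The Hohmann ellipse has a_t = (r₁ + r₂)/2 = 18700 km.
On the circular orbit at r = 30900 km, v_c = √(μ/r) = 0.35934 km/s.
Transfer-orbit speed at the same r (vis-viva, a = a_t): v_t = √[μ(2/r − 1/a_t)] = 0.21186 km/s.
Δv₁ = |v_t − v_c| = |0.21186 − 0.35934| = 0.1475 km/s.

Δv₁ = 0.147 km/s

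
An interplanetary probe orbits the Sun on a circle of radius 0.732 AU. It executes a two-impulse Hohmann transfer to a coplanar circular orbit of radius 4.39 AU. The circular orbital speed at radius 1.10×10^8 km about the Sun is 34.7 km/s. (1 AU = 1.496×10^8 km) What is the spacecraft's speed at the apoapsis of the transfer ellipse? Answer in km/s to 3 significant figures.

From the circular-orbit relation v² = μ/r at r = 1.10×10^8 km: μ = v²r = (34.7)² × 1.10×10^8 = 1.32450×10^11 km³/s².
In km: r₁ = 0.732 × 1.496×10^8 = 1.095072×10^8 km; r₂ = 4.39 × 1.496×10^8 = 6.56744×10^8 km.
Semi-major axis of the transfer orbit: a_t = (1.095072×10^8 + 6.56744×10^8)/2 = 3.831256×10^8 km.
At apoapsis, r = 6.56744×10^8 km.
Vis-viva: v = √[μ(2/r − 1/a_t)] = √[1.32450×10^11 × (2/6.56744×10^8 − 1/3.831256×10^8)] = 7.592 km/s.

v = 7.59 km/s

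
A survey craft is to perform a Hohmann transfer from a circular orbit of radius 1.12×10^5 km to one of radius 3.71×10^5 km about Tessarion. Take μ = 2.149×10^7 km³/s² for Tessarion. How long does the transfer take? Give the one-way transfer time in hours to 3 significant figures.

t = 22.3 hours

Semi-major axis of the transfer orbit: a_t = (1.120×10^5 + 3.710×10^5)/2 = 2.415×10^5 km.
By Kepler's third law the transfer-orbit period is T = 2π√(a_t³/μ), so t = T/2 = 80430 s.
Converting: 80430 s ÷ 3600 s/hour = 22.3 hours.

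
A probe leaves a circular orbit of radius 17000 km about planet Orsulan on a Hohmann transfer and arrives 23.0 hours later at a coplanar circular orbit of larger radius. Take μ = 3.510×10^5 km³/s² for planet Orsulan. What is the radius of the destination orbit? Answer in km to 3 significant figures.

r₂ = 1.08×10^5 km

Transfer time t = 23.0 hours = 82800 s, and t = π√(a_t³/μ).
So a_t = (μ t²/π²)^(1/3) = (3.510×10^5 × (82800)² / π²)^(1/3) = 62473 km.
Since a_t = (r₁ + r₂)/2, r₂ = 2a_t − r₁ = 2×62473 − 17000 = 1.07946×10^5 km.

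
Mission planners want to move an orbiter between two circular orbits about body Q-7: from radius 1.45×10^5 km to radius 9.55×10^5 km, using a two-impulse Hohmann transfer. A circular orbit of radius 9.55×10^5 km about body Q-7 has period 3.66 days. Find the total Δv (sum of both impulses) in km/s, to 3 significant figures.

Δv = 24.7 km/s

From Kepler's third law T² = 4π²r³/μ at r = 9.55×10^5 km, T = 3.66 days = 3.66 × 86400 s = 3.16224×10^5 s: μ = 4π²r³/T² = 3.43859×10^8 km³/s².
Transfer-ellipse semi-major axis a_t = (r₁ + r₂)/2 = (1.450×10^5 + 9.550×10^5)/2 = 5.500×10^5 km.
Circular speed at r₁: v₁ = √(μ/r₁) = √(3.43859×10^8/1.450×10^5) = 48.70 km/s.
On the transfer ellipse at r₁, vis-viva gives v_p = √[μ(2/r₁ − 1/a_t)] = 64.17 km/s.
First burn Δv₁ = |v_p − v₁| = 15.47 km/s.
At r₂, v₂ = √(μ/r₂) = 18.975 km/s.
Transfer-orbit speed at r₂: v_a = √[μ(2/r₂ − 1/a_t)] = 9.7430 km/s.
Second burn Δv₂ = |v₂ − v_a| = 9.232 km/s.
Δv = Δv₁ + Δv₂ = 15.47 + 9.232 = 24.70 km/s.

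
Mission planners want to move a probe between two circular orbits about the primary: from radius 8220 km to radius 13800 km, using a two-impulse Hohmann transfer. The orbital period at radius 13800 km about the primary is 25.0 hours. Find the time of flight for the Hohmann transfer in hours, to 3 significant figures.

t = 8.91 hours

From Kepler's third law T² = 4π²r³/μ at r = 13800 km, T = 25.0 hours = 25.0 × 3600 s = 90000 s: μ = 4π²r³/T² = 12808.9 km³/s².
The Hohmann ellipse has a_t = (r₁ + r₂)/2 = 11010 km.
Transfer time t = π√(a_t³/μ) = π√((11010)³ / 12808.9) = 32070 s.
Converting: 32070 s ÷ 3600 s/hour = 8.91 hours.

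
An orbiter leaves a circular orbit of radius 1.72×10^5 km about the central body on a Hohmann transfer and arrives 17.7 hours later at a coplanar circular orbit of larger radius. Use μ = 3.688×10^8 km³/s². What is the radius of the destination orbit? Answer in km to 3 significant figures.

Transfer time t = 17.7 hours = 63720 s, and t = π√(a_t³/μ).
So a_t = (μ t²/π²)^(1/3) = (3.688×10^8 × (63720)² / π²)^(1/3) = 5.3335×10^5 km.
Since a_t = (r₁ + r₂)/2, r₂ = 2a_t − r₁ = 2×5.3335×10^5 − 1.720×10^5 = 8.947×10^5 km.

r₂ = 8.95×10^5 km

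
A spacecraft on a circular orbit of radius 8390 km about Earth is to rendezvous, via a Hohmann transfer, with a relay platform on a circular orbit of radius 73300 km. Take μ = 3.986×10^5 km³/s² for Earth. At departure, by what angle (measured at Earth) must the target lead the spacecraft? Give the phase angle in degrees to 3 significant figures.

φ = 105°

Semi-major axis of the transfer orbit: a_t = (8390 + 73300)/2 = 40845 km.
Transfer time t = π√(a_t³/μ) = 41080 s.
The target's mean motion on its circular orbit is ω₂ = √(μ/r₂³) = 3.181×10^-5 rad/s.
Angle swept by the target during transfer: ω₂·t = 1.3068 rad = 74.87°.
The spacecraft traverses 180° on the transfer ellipse, so the target must lead by 180° − 74.87° = 105°.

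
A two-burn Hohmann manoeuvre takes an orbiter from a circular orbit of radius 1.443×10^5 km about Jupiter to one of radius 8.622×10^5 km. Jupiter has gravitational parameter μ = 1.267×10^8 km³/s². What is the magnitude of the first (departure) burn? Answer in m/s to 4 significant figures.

Δv₁ = 9154 m/s

Transfer-ellipse semi-major axis a_t = (r₁ + r₂)/2 = (1.443×10^5 + 8.622×10^5)/2 = 5.0325×10^5 km.
Circular speed at r = 1.443×10^5 km: v_c = √(μ/r) = 29.6316 km/s.
Transfer-orbit speed at the same r (vis-viva, a = a_t): v_t = √[μ(2/r − 1/a_t)] = 38.7853 km/s.
Δv₁ = |v_t − v_c| = |38.7853 − 29.6316| = 9.154 km/s.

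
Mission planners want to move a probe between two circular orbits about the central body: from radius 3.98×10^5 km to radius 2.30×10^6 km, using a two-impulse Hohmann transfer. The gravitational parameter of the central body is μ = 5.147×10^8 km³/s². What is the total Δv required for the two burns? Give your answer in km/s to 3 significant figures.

Δv = 17.8 km/s

The Hohmann ellipse has a_t = (r₁ + r₂)/2 = 1.349×10^6 km.
At r₁ the circular-orbit speed is v₁ = √(μ/r₁) = 35.961 km/s.
On the transfer ellipse at r₁, vis-viva equation gives v_p = √[μ(2/r₁ − 1/a_t)] = 46.956 km/s.
First burn Δv₁ = |v_p − v₁| = 10.995 km/s.
Circular speed at r₂: v₂ = √(μ/r₂) = 14.9594 km/s.
Transfer-orbit speed at r₂: v_a = √[μ(2/r₂ − 1/a_t)] = 8.12547 km/s.
Second burn Δv₂ = |v₂ − v_a| = 6.8339 km/s.
Total Δv = Δv₁ + Δv₂ = 17.83 km/s.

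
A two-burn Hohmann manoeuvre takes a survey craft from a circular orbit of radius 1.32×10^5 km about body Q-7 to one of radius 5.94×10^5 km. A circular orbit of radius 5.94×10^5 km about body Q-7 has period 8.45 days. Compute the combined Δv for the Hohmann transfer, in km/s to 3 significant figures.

From Kepler's third law T² = 4π²r³/μ at r = 5.94×10^5 km, T = 8.45 days = 8.45 × 86400 s = 7.3008×10^5 s: μ = 4π²r³/T² = 1.55231×10^7 km³/s².
Semi-major axis of the transfer orbit: a_t = (1.320×10^5 + 5.940×10^5)/2 = 3.630×10^5 km.
Circular speed at r₁: v₁ = √(μ/r₁) = √(1.55231×10^7/1.320×10^5) = 10.844 km/s.
Transfer-orbit speed at r₁ (v² = μ(2/r − 1/a)): v_p = √[μ(2/r₁ − 1/a_t)] = 13.872 km/s.
First burn Δv₁ = |v_p − v₁| = 3.028 km/s.
At r₂, v₂ = √(μ/r₂) = 5.112 km/s.
Transfer-orbit speed at r₂: v_a = √[μ(2/r₂ − 1/a_t)] = 3.083 km/s.
Second burn Δv₂ = |v₂ − v_a| = 2.029 km/s.
Δv = Δv₁ + Δv₂ = 3.028 + 2.029 = 5.057 km/s.

Δv = 5.06 km/s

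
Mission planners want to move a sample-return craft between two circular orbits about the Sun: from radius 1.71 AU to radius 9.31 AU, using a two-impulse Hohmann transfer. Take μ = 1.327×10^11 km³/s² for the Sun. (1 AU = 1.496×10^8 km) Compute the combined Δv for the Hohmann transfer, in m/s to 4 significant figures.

In km: r₁ = 1.71 × 1.496×10^8 = 2.55816×10^8 km; r₂ = 9.31 × 1.496×10^8 = 1.392776×10^9 km.
The Hohmann ellipse has a_t = (r₁ + r₂)/2 = 8.24296×10^8 km.
Circular speed at r₁: v₁ = √(μ/r₁) = √(1.327×10^11/2.55816×10^8) = 22.78 km/s.
Transfer-orbit speed at r₁ (vis-viva): v_p = √[μ(2/r₁ − 1/a_t)] = 29.61 km/s.
First burn Δv₁ = |v_p − v₁| = 6.830 km/s.
Circular speed at r₂: v₂ = √(μ/r₂) = 9.761 km/s.
Transfer-orbit speed at r₂: v_a = √[μ(2/r₂ − 1/a_t)] = 5.438 km/s.
Second burn Δv₂ = |v₂ − v_a| = 4.323 km/s.
Δv = Δv₁ + Δv₂ = 6.830 + 4.323 = 11.15 km/s.

Δv = 11150 m/s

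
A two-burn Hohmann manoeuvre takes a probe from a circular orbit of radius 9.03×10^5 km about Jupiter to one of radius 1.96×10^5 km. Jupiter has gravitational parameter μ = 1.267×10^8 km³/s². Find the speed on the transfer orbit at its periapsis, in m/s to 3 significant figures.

The Hohmann ellipse has a_t = (r₁ + r₂)/2 = 5.495×10^5 km.
At periapsis, r = 1.960×10^5 km.
Applying v² = μ(2/r − 1/a_t): v = 32.59 km/s.

v = 32600 m/s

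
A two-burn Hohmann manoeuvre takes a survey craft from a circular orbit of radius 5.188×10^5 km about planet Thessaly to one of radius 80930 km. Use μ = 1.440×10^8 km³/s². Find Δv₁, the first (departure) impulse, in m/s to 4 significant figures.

Δv₁ = 8005 m/s

Semi-major axis of the transfer orbit: a_t = (5.188×10^5 + 80930)/2 = 2.99865×10^5 km.
Circular speed at r = 5.188×10^5 km: v_c = √(μ/r) = 16.66 km/s.
Transfer-orbit speed at the same r (vis-viva, a = a_t): v_t = √[μ(2/r − 1/a_t)] = 8.655 km/s.
Δv₁ = |v_t − v_c| = |8.655 − 16.66| = 8.005 km/s.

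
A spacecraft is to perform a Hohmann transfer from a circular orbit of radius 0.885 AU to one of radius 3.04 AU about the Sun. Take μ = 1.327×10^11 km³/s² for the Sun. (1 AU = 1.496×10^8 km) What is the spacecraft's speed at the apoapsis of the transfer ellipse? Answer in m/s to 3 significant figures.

v = 11500 m/s

In km: r₁ = 0.885 × 1.496×10^8 = 1.32396×10^8 km; r₂ = 3.04 × 1.496×10^8 = 4.54784×10^8 km.
Transfer-ellipse semi-major axis a_t = (r₁ + r₂)/2 = (1.32396×10^8 + 4.54784×10^8)/2 = 2.9359×10^8 km.
At apoapsis, r = 4.54784×10^8 km.
From the vis-viva equation, v = √[μ(2/r − 1/a_t)] = 11.47 km/s.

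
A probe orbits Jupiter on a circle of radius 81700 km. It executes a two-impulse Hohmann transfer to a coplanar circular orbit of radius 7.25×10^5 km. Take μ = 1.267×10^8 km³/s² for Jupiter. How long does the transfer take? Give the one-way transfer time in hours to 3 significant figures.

t = 19.9 hours

The Hohmann ellipse has a_t = (r₁ + r₂)/2 = 4.0335×10^5 km.
Transfer time t = π√(a_t³/μ) = π√((4.0335×10^5)³ / 1.267×10^8) = 71500 s.
Converting: 71500 s ÷ 3600 s/hour = 19.9 hours.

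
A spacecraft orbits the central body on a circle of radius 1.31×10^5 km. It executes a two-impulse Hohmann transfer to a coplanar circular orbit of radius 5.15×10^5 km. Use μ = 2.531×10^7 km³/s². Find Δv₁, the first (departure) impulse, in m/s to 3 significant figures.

The Hohmann ellipse has a_t = (r₁ + r₂)/2 = 3.230×10^5 km.
Circular speed at r = 1.310×10^5 km: v_c = √(μ/r) = 13.89986 km/s.
Transfer-orbit speed at the same r (vis-viva, a = a_t): v_t = √[μ(2/r − 1/a_t)] = 17.55144 km/s.
Δv₁ = |v_t − v_c| = |17.55144 − 13.89986| = 3.652 km/s.

Δv₁ = 3650 m/s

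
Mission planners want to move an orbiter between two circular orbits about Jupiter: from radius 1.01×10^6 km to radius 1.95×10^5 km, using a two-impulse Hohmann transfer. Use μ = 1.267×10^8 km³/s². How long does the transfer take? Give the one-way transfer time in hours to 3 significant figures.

t = 36.3 hours

Semi-major axis of the transfer orbit: a_t = (1.010×10^6 + 1.950×10^5)/2 = 6.025×10^5 km.
Transfer time t = π√(a_t³/μ) = π√((6.025×10^5)³ / 1.267×10^8) = 1.3053×10^5 s.
Converting: 1.3053×10^5 s ÷ 3600 s/hour = 36.3 hours.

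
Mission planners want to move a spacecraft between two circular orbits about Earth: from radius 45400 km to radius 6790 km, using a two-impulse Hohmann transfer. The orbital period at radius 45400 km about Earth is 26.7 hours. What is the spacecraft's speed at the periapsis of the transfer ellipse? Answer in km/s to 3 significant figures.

v = 10.1 km/s

From Kepler's third law T² = 4π²r³/μ at r = 45400 km, T = 26.7 hours = 26.7 × 3600 s = 96120 s: μ = 4π²r³/T² = 3.99852×10^5 km³/s².
The Hohmann ellipse has a_t = (r₁ + r₂)/2 = 26095 km.
At periapsis, r = 6790 km.
Vis-viva: v = √[μ(2/r − 1/a_t)] = √[3.99852×10^5 × (2/6790 − 1/26095)] = 10.12 km/s.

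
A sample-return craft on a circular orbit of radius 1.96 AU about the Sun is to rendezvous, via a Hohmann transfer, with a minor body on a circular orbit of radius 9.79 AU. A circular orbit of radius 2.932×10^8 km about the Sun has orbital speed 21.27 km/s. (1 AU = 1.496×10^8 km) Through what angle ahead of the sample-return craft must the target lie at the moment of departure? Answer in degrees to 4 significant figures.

φ = 96.32°

From the circular-orbit relation v² = μ/r at r = 2.932×10^8 km: μ = v²r = (21.27)² × 2.932×10^8 = 1.32647×10^11 km³/s².
In km: r₁ = 1.96 × 1.496×10^8 = 2.93216×10^8 km; r₂ = 9.79 × 1.496×10^8 = 1.464584×10^9 km.
Semi-major axis of the transfer orbit: a_t = (2.93216×10^8 + 1.464584×10^9)/2 = 8.789×10^8 km.
Transfer time t = π√(a_t³/μ) = 2.2476×10^8 s.
The target's mean motion on its circular orbit is ω₂ = √(μ/r₂³) = 6.4980×10^-9 rad/s.
Angle swept by the target during transfer: ω₂·t = 1.4605 rad = 83.68°.
Arrival is 180° from departure on the ellipse, so φ = 180° − 83.68° = 96.32°.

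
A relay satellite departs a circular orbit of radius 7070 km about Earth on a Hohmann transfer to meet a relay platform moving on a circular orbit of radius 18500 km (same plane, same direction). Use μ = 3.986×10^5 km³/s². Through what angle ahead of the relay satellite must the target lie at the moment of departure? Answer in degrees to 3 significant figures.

φ = 76.6°

Transfer-ellipse semi-major axis a_t = (r₁ + r₂)/2 = (7070 + 18500)/2 = 12785 km.
The half-period of the transfer ellipse is t = π√(a_t³/μ) = 7193 s.
Target angular speed ω₂ = √(μ/r₂³) = 2.509×10^-4 rad/s.
Angle swept by the target during transfer: ω₂·t = 1.805 rad = 103.4°.
The relay satellite traverses 180° on the transfer ellipse, so the target must lead by 180° − 103.4° = 76.6°.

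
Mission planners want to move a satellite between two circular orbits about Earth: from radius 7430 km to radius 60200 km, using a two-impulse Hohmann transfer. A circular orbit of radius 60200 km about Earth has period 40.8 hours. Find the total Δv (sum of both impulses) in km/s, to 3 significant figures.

Δv = 3.82 km/s

From Kepler's third law T² = 4π²r³/μ at r = 60200 km, T = 40.8 hours = 40.8 × 3600 s = 1.4688×10^5 s: μ = 4π²r³/T² = 3.99231×10^5 km³/s².
The Hohmann ellipse has a_t = (r₁ + r₂)/2 = 33815 km.
At r₁ the circular-orbit speed is v₁ = √(μ/r₁) = 7.3302 km/s.
On the transfer ellipse at r₁, vis-viva equation gives v_p = √[μ(2/r₁ − 1/a_t)] = 9.7805 km/s.
First burn Δv₁ = |v_p − v₁| = 2.450 km/s.
At r₂, v₂ = √(μ/r₂) = 2.575 km/s.
Transfer-orbit speed at r₂: v_a = √[μ(2/r₂ − 1/a_t)] = 1.207 km/s.
Second burn Δv₂ = |v₂ − v_a| = 1.368 km/s.
Δv = Δv₁ + Δv₂ = 2.450 + 1.368 = 3.818 km/s.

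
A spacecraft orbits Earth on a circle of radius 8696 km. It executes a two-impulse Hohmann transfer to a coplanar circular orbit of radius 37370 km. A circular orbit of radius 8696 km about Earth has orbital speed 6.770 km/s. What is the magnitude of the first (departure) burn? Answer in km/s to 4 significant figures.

From the circular-orbit relation v² = μ/r at r = 8696 km: μ = v²r = (6.770)² × 8696 = 3.98563×10^5 km³/s².
The Hohmann ellipse has a_t = (r₁ + r₂)/2 = 23033 km.
On the circular orbit at r = 8696 km, v_c = √(μ/r) = 6.770 km/s.
Vis-viva on the transfer ellipse at r = 8696 km gives v_t = √[μ(2/r − 1/a_t)] = 8.623 km/s.
Δv₁ = |v_t − v_c| = |8.623 − 6.770| = 1.853 km/s.

Δv₁ = 1.853 km/s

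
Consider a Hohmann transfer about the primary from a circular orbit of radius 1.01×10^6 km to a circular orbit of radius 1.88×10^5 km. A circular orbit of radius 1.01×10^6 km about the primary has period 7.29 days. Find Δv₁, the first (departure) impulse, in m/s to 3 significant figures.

From Kepler's third law T² = 4π²r³/μ at r = 1.01×10^6 km, T = 7.29 days = 7.29 × 86400 s = 6.29856×10^5 s: μ = 4π²r³/T² = 1.02528×10^8 km³/s².
The Hohmann ellipse has a_t = (r₁ + r₂)/2 = 5.990×10^5 km.
On the circular orbit at r = 1.010×10^6 km, v_c = √(μ/r) = 10.0753 km/s.
Vis-viva on the transfer ellipse at r = 1.010×10^6 km gives v_t = √[μ(2/r − 1/a_t)] = 5.64450 km/s.
Δv₁ = |v_t − v_c| = |5.64450 − 10.0753| = 4.431 km/s.

Δv₁ = 4430 m/s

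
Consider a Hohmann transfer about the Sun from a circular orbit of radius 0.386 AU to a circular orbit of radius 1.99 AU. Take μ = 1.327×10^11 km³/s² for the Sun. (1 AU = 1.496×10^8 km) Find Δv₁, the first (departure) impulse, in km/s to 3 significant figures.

Δv₁ = 14.1 km/s

In km: r₁ = 0.386 × 1.496×10^8 = 5.77456×10^7 km; r₂ = 1.99 × 1.496×10^8 = 2.97704×10^8 km.
Semi-major axis of the transfer orbit: a_t = (5.77456×10^7 + 2.97704×10^8)/2 = 1.777248×10^8 km.
Circular speed at r = 5.77456×10^7 km: v_c = √(μ/r) = 47.9376 km/s.
Transfer-orbit speed at the same r (vis-viva, a = a_t): v_t = √[μ(2/r − 1/a_t)] = 62.0432 km/s.
Δv₁ = |v_t − v_c| = |62.0432 − 47.9376| = 14.11 km/s.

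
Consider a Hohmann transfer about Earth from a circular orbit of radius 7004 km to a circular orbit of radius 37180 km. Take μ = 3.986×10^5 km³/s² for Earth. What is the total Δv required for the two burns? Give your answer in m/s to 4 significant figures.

Δv = 3673 m/s

Transfer-ellipse semi-major axis a_t = (r₁ + r₂)/2 = (7004 + 37180)/2 = 22092 km.
Circular speed at r₁: v₁ = √(μ/r₁) = √(3.986×10^5/7004) = 7.5439 km/s.
Transfer-orbit speed at r₁ (vis-viva): v_p = √[μ(2/r₁ − 1/a_t)] = 9.7866 km/s.
First burn Δv₁ = |v_p − v₁| = 2.2427 km/s.
Circular speed at r₂: v₂ = √(μ/r₂) = 3.2743 km/s.
Transfer-orbit speed at r₂: v_a = √[μ(2/r₂ − 1/a_t)] = 1.8436 km/s.
Second burn Δv₂ = |v₂ − v_a| = 1.4307 km/s.
Δv = Δv₁ + Δv₂ = 2.2427 + 1.4307 = 3.673 km/s.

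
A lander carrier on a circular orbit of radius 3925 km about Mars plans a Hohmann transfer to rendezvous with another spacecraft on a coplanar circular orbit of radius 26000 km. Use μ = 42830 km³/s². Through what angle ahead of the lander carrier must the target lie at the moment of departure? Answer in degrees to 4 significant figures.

Semi-major axis of the transfer orbit: a_t = (3925 + 26000)/2 = 14962.5 km.
The half-period of the transfer ellipse is t = π√(a_t³/μ) = 27783 s.
Target angular speed ω₂ = √(μ/r₂³) = 4.9364×10^-5 rad/s.
Angle swept by the target during transfer: ω₂·t = 1.3715 rad = 78.58°.
Arrival is 180° from departure on the ellipse, so φ = 180° − 78.58° = 101.4°.

φ = 101.4°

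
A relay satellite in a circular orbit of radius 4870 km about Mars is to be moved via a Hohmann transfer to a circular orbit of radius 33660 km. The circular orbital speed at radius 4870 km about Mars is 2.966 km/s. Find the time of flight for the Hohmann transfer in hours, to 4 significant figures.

t = 11.27 hours

From the circular-orbit relation v² = μ/r at r = 4870 km: μ = v²r = (2.966)² × 4870 = 42842.1 km³/s².
The Hohmann ellipse has a_t = (r₁ + r₂)/2 = 19265 km.
Transfer time t = π√(a_t³/μ) = π√((19265)³ / 42842.1) = 40585 s.
Converting: 40585 s ÷ 3600 s/hour = 11.27 hours.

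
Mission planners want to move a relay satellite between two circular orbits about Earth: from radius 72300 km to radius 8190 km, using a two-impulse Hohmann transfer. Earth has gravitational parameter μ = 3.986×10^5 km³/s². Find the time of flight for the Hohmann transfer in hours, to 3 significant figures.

Transfer-ellipse semi-major axis a_t = (r₁ + r₂)/2 = (72300 + 8190)/2 = 40245 km.
Half the transfer-orbit period gives t = π√(a_t³/μ) = 40170 s.
Converting: 40170 s ÷ 3600 s/hour = 11.2 hours.

t = 11.2 hours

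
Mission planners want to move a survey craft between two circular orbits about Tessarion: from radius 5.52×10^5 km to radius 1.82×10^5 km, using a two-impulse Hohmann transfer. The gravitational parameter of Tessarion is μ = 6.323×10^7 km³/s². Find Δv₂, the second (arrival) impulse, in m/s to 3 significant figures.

Δv₂ = 4220 m/s

Semi-major axis of the transfer orbit: a_t = (5.520×10^5 + 1.820×10^5)/2 = 3.670×10^5 km.
On the circular orbit at r = 1.820×10^5 km, v_c = √(μ/r) = 18.64 km/s.
Vis-viva on the transfer ellipse at r = 1.820×10^5 km gives v_t = √[μ(2/r − 1/a_t)] = 22.86 km/s.
Δv₂ = |v_t − v_c| = |22.86 − 18.64| = 4.220 km/s.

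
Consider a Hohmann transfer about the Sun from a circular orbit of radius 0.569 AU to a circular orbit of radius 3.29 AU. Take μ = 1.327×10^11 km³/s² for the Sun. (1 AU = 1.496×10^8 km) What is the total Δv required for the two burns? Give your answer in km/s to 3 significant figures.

Δv = 19.6 km/s

In km: r₁ = 0.569 × 1.496×10^8 = 8.51224×10^7 km; r₂ = 3.29 × 1.496×10^8 = 4.92184×10^8 km.
Transfer-ellipse semi-major axis a_t = (r₁ + r₂)/2 = (8.51224×10^7 + 4.92184×10^8)/2 = 2.886532×10^8 km.
At r₁ the circular-orbit speed is v₁ = √(μ/r₁) = 39.483 km/s.
On the transfer ellipse at r₁, vis-viva gives v_p = √[μ(2/r₁ − 1/a_t)] = 51.557 km/s.
First burn Δv₁ = |v_p − v₁| = 12.074 km/s.
Circular speed at r₂: v₂ = √(μ/r₂) = 16.4199 km/s.
Transfer-orbit speed at r₂: v_a = √[μ(2/r₂ − 1/a_t)] = 8.91673 km/s.
Second burn Δv₂ = |v₂ − v_a| = 7.5032 km/s.
Δv = Δv₁ + Δv₂ = 12.074 + 7.5032 = 19.58 km/s.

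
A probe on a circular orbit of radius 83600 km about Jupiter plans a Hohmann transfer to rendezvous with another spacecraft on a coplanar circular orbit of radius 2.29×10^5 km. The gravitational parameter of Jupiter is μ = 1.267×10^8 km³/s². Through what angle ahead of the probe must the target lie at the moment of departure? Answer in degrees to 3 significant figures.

Transfer-ellipse semi-major axis a_t = (r₁ + r₂)/2 = (83600 + 2.290×10^5)/2 = 1.563×10^5 km.
The half-period of the transfer ellipse is t = π√(a_t³/μ) = 17246.5 s.
The target's mean motion on its circular orbit is ω₂ = √(μ/r₂³) = 1.02715×10^-4 rad/s.
Angle swept by the target during transfer: ω₂·t = 1.771 rad = 101.5°.
Arrival is 180° from departure on the ellipse, so φ = 180° − 101.5° = 78.5°.

φ = 78.5°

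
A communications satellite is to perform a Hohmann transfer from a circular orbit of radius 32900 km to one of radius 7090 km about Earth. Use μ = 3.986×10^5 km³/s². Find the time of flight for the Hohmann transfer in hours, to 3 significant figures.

Transfer-ellipse semi-major axis a_t = (r₁ + r₂)/2 = (32900 + 7090)/2 = 19995 km.
By Kepler's third law the transfer-orbit period is T = 2π√(a_t³/μ), so t = T/2 = 14070 s.
Converting: 14070 s ÷ 3600 s/hour = 3.91 hours.

t = 3.91 hours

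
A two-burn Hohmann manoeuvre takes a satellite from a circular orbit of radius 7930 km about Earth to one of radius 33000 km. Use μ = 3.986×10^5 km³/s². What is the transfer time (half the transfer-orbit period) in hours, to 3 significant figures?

The Hohmann ellipse has a_t = (r₁ + r₂)/2 = 20465 km.
Half the transfer-orbit period gives t = π√(a_t³/μ) = 14570 s.
Converting: 14570 s ÷ 3600 s/hour = 4.05 hours.

t = 4.05 hours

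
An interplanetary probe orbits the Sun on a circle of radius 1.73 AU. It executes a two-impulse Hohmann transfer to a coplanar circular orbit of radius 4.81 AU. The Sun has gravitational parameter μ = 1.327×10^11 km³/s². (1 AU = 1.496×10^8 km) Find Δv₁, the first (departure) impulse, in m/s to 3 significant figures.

In km: r₁ = 1.73 × 1.496×10^8 = 2.58808×10^8 km; r₂ = 4.81 × 1.496×10^8 = 7.19576×10^8 km.
Transfer-ellipse semi-major axis a_t = (r₁ + r₂)/2 = (2.58808×10^8 + 7.19576×10^8)/2 = 4.89192×10^8 km.
Circular speed at r = 2.58808×10^8 km: v_c = √(μ/r) = 22.644 km/s.
Transfer-orbit speed at the same r (vis-viva, a = a_t): v_t = √[μ(2/r − 1/a_t)] = 27.463 km/s.
Δv₁ = |v_t − v_c| = |27.463 − 22.644| = 4.819 km/s.

Δv₁ = 4820 m/s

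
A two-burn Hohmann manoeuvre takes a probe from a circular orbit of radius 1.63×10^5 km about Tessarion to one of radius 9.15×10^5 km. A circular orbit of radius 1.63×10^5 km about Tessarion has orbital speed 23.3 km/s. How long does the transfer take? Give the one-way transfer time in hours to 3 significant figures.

t = 36.7 hours

From the circular-orbit relation v² = μ/r at r = 1.63×10^5 km: μ = v²r = (23.3)² × 1.63×10^5 = 8.84911×10^7 km³/s².
Semi-major axis of the transfer orbit: a_t = (1.630×10^5 + 9.150×10^5)/2 = 5.390×10^5 km.
By Kepler's third law the transfer-orbit period is T = 2π√(a_t³/μ), so t = T/2 = 1.322×10^5 s.
Converting: 1.322×10^5 s ÷ 3600 s/hour = 36.7 hours.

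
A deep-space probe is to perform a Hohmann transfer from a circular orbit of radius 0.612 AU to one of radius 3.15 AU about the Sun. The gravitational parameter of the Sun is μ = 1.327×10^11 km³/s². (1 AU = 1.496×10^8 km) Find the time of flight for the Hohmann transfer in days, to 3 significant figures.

t = 471 days

In km: r₁ = 0.612 × 1.496×10^8 = 9.15552×10^7 km; r₂ = 3.15 × 1.496×10^8 = 4.7124×10^8 km.
Transfer-ellipse semi-major axis a_t = (r₁ + r₂)/2 = (9.15552×10^7 + 4.7124×10^8)/2 = 2.813976×10^8 km.
Half the transfer-orbit period gives t = π√(a_t³/μ) = 4.071×10^7 s.
Converting: 4.071×10^7 s ÷ 86400 s/day = 471 days.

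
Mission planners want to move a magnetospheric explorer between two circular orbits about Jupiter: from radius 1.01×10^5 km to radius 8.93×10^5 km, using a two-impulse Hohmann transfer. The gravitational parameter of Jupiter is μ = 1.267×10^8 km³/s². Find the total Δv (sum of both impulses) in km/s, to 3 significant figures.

Semi-major axis of the transfer orbit: a_t = (1.010×10^5 + 8.930×10^5)/2 = 4.970×10^5 km.
Circular speed at r₁: v₁ = √(μ/r₁) = √(1.267×10^8/1.010×10^5) = 35.42 km/s.
Transfer-orbit speed at r₁ (v² = μ(2/r − 1/a)): v_p = √[μ(2/r₁ − 1/a_t)] = 47.48 km/s.
First burn Δv₁ = |v_p − v₁| = 12.06 km/s.
Circular speed at r₂: v₂ = √(μ/r₂) = 11.9114 km/s.
Transfer-orbit speed at r₂: v_a = √[μ(2/r₂ − 1/a_t)] = 5.36964 km/s.
Second burn Δv₂ = |v₂ − v_a| = 6.542 km/s.
Δv = Δv₁ + Δv₂ = 12.06 + 6.542 = 18.60 km/s.

Δv = 18.6 km/s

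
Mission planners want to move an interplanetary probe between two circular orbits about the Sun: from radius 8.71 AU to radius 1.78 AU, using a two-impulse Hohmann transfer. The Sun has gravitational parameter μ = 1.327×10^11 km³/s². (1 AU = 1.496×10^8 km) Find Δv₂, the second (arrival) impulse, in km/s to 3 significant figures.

Δv₂ = 6.44 km/s

In km: r₁ = 8.71 × 1.496×10^8 = 1.303016×10^9 km; r₂ = 1.78 × 1.496×10^8 = 2.66288×10^8 km.
Transfer-ellipse semi-major axis a_t = (r₁ + r₂)/2 = (1.303016×10^9 + 2.66288×10^8)/2 = 7.84652×10^8 km.
On the circular orbit at r = 2.66288×10^8 km, v_c = √(μ/r) = 22.323 km/s.
Vis-viva on the transfer ellipse at r = 2.66288×10^8 km gives v_t = √[μ(2/r − 1/a_t)] = 28.767 km/s.
Δv₂ = |v_t − v_c| = |28.767 − 22.323| = 6.444 km/s.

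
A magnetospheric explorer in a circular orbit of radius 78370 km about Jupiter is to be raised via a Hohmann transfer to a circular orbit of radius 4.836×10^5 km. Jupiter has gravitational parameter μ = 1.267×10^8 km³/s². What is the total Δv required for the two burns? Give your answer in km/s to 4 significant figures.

Δv = 20.18 km/s

The Hohmann ellipse has a_t = (r₁ + r₂)/2 = 2.80985×10^5 km.
Circular speed at r₁: v₁ = √(μ/r₁) = √(1.267×10^8/78370) = 40.21 km/s.
On the transfer ellipse at r₁, v² = μ(2/r − 1/a) gives v_p = √[μ(2/r₁ − 1/a_t)] = 52.75 km/s.
First burn Δv₁ = |v_p − v₁| = 12.54 km/s.
Circular speed at r₂: v₂ = √(μ/r₂) = 16.186 km/s.
Transfer-orbit speed at r₂: v_a = √[μ(2/r₂ − 1/a_t)] = 8.5483 km/s.
Second burn Δv₂ = |v₂ − v_a| = 7.638 km/s.
Δv = Δv₁ + Δv₂ = 12.54 + 7.638 = 20.18 km/s.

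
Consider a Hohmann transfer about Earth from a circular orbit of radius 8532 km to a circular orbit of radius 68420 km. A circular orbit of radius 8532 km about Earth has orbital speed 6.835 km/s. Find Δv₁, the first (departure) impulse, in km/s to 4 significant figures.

Δv₁ = 2.280 km/s

From the circular-orbit relation v² = μ/r at r = 8532 km: μ = v²r = (6.835)² × 8532 = 3.98591×10^5 km³/s².
Semi-major axis of the transfer orbit: a_t = (8532 + 68420)/2 = 38476 km.
On the circular orbit at r = 8532 km, v_c = √(μ/r) = 6.835 km/s.
Vis-viva on the transfer ellipse at r = 8532 km gives v_t = √[μ(2/r − 1/a_t)] = 9.115 km/s.
Δv₁ = |v_t − v_c| = |9.115 − 6.835| = 2.280 km/s.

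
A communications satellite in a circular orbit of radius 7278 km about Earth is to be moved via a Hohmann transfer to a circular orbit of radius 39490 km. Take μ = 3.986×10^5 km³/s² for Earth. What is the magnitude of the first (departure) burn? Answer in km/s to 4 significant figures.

Δv₁ = 2.217 km/s

Transfer-ellipse semi-major axis a_t = (r₁ + r₂)/2 = (7278 + 39490)/2 = 23384 km.
Circular speed at r = 7278 km: v_c = √(μ/r) = 7.4005 km/s.
Transfer-orbit speed at the same r (vis-viva, a = a_t): v_t = √[μ(2/r − 1/a_t)] = 9.6172 km/s.
Δv₁ = |v_t − v_c| = |9.6172 − 7.4005| = 2.217 km/s.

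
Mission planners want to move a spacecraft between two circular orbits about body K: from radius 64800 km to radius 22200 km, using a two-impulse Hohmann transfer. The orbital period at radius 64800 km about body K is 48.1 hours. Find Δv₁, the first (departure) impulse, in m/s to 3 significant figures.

Δv₁ = 672 m/s

From Kepler's third law T² = 4π²r³/μ at r = 64800 km, T = 48.1 hours = 48.1 × 3600 s = 1.7316×10^5 s: μ = 4π²r³/T² = 3.58253×10^5 km³/s².
Transfer-ellipse semi-major axis a_t = (r₁ + r₂)/2 = (64800 + 22200)/2 = 43500 km.
Circular speed at r = 64800 km: v_c = √(μ/r) = 2.3513 km/s.
Vis-viva on the transfer ellipse at r = 64800 km gives v_t = √[μ(2/r − 1/a_t)] = 1.6797 km/s.
Δv₁ = |v_t − v_c| = |1.6797 − 2.3513| = 0.6716 km/s.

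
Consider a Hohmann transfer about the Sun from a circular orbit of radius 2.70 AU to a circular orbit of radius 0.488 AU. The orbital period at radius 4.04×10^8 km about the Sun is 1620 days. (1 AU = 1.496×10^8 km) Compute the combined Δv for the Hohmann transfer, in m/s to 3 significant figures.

From Kepler's third law T² = 4π²r³/μ at r = 4.04×10^8 km, T = 1620 days = 1620 × 86400 s = 1.39968×10^8 s: μ = 4π²r³/T² = 1.32876×10^11 km³/s².
In km: r₁ = 2.70 × 1.496×10^8 = 4.0392×10^8 km; r₂ = 0.488 × 1.496×10^8 = 7.30048×10^7 km.
The Hohmann ellipse has a_t = (r₁ + r₂)/2 = 2.384624×10^8 km.
Circular speed at r₁: v₁ = √(μ/r₁) = √(1.32876×10^11/4.0392×10^8) = 18.1374 km/s.
Transfer-orbit speed at r₁ (vis-viva): v_a = √[μ(2/r₁ − 1/a_t)] = 10.0356 km/s.
First burn Δv₁ = |v_a − v₁| = 8.102 km/s.
At r₂, v₂ = √(μ/r₂) = 42.66 km/s.
Transfer-orbit speed at r₂: v_p = √[μ(2/r₂ − 1/a_t)] = 55.52 km/s.
Second burn Δv₂ = |v₂ − v_p| = 12.86 km/s.
Δv = Δv₁ + Δv₂ = 8.102 + 12.86 = 20.96 km/s.

Δv = 21000 m/s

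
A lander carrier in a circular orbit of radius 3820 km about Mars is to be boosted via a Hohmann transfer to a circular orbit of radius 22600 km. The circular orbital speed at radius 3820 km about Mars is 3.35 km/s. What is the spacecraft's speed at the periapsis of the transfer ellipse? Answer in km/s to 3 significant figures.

v = 4.38 km/s

From the circular-orbit relation v² = μ/r at r = 3820 km: μ = v²r = (3.35)² × 3820 = 42869.9 km³/s².
Transfer-ellipse semi-major axis a_t = (r₁ + r₂)/2 = (3820 + 22600)/2 = 13210 km.
The periapsis of the transfer ellipse is at r = 3820 km.
Applying v² = μ(2/r − 1/a_t): v = 4.382 km/s.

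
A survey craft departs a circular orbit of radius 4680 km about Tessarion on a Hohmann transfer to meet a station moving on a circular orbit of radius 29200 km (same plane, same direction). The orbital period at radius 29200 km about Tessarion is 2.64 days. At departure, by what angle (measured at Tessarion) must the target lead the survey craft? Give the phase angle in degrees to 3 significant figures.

From Kepler's third law T² = 4π²r³/μ at r = 29200 km, T = 2.64 days = 2.64 × 86400 s = 2.28096×10^5 s: μ = 4π²r³/T² = 18891.8 km³/s².
Semi-major axis of the transfer orbit: a_t = (4680 + 29200)/2 = 16940 km.
Transfer time t = π√(a_t³/μ) = 50390 s.
Target angular speed ω₂ = √(μ/r₂³) = 2.755×10^-5 rad/s.
Angle swept by the target during transfer: ω₂·t = 1.3882 rad = 79.54°.
The survey craft traverses 180° on the transfer ellipse, so the target must lead by 180° − 79.54° = 100°.

φ = 100°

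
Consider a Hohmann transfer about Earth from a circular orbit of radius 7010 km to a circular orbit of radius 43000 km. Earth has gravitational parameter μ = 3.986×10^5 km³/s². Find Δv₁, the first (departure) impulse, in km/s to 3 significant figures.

The Hohmann ellipse has a_t = (r₁ + r₂)/2 = 25005 km.
On the circular orbit at r = 7010 km, v_c = √(μ/r) = 7.541 km/s.
Vis-viva on the transfer ellipse at r = 7010 km gives v_t = √[μ(2/r − 1/a_t)] = 9.889 km/s.
Δv₁ = |v_t − v_c| = |9.889 − 7.541| = 2.348 km/s.

Δv₁ = 2.35 km/s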